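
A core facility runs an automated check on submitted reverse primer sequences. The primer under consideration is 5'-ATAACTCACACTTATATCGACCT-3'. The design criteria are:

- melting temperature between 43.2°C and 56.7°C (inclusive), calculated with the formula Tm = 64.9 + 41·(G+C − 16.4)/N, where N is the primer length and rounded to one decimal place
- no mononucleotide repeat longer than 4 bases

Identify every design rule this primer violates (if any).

Base counts: A=8, T=7, G=1, C=7 (length 23).
Tm: Tm = 64.9 + 41·(8 − 16.4)/23 = 49.9°C ✓
homopolymer run: longest run = 2 ✓

Meets all criteria.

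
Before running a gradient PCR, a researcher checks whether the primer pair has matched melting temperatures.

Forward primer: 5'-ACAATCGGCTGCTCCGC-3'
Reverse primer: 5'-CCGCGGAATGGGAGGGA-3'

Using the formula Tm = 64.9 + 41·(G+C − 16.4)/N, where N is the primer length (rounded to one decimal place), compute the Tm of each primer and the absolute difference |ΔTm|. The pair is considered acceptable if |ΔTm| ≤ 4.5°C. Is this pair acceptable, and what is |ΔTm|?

Forward: G+C = 11, N = 17 → Tm = 64.9 + 41·(11 − 16.4)/17 = 51.9°C.
Reverse: G+C = 12, N = 17 → Tm = 64.9 + 41·(12 − 16.4)/17 = 54.3°C.
|ΔTm| = |51.9 − 54.3| = 2.4°C, ≤ 4.5°C.

|ΔTm| = 2.4°C; the pair is acceptable.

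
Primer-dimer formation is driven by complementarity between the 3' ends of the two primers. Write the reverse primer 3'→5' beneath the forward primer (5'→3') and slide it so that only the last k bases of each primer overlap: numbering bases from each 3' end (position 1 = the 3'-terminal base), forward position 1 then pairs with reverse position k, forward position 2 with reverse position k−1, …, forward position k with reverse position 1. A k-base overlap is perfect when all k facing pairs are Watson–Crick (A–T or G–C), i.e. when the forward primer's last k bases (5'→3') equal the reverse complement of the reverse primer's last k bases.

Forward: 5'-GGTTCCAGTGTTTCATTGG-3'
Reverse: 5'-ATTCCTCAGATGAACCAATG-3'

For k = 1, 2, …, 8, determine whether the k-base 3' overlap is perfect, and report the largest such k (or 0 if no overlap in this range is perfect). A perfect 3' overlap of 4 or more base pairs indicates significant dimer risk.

Last 8 bases (5'→3') — forward …TTCATTGG, reverse …AACCAATG.
Reverse complement of the reverse primer's last 8 bases: CATTGGTT; its first k bases are the reverse complement of the reverse primer's last k bases, so a perfect k-base overlap needs the forward primer's last k bases to equal them.
Comparing (forward last k vs required): k=1: G vs C ✗; k=2: GG vs CA ✗; k=3: TGG vs CAT ✗; k=4: TTGG vs CATT ✗; k=5: ATTGG vs CATTG ✗; k=6: CATTGG vs CATTGG ✓; k=7: TCATTGG vs CATTGGT ✗; k=8: TTCATTGG vs CATTGGTT ✗.
Only k = 6 is perfect, so the longest perfect 3' overlap is 6.

Longest perfect overlap: 6 complementary base pairs; significant dimer risk (threshold 4).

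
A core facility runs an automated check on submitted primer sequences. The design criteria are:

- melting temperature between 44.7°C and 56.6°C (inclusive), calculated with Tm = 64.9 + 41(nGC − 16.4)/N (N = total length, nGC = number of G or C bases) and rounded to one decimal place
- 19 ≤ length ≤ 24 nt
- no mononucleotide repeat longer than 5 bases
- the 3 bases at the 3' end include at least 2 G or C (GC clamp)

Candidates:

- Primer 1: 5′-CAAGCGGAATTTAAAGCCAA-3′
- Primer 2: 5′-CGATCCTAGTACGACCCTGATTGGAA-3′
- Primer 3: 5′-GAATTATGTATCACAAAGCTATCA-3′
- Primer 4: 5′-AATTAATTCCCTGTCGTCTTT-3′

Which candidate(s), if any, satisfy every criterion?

None of the candidates satisfy all criteria.

Primer 1 (20 nt, A=9 T=3 G=4 C=4): Tm = 64.9 + 41·(8 − 16.4)/20 = 47.7°C ✓; length 20 ✓; longest run = 3 ✓; 3' end CAA has 1 G/C, need ≥2 ✗ — fails.
Primer 2 (26 nt, A=7 T=6 G=6 C=7): Tm = 64.9 + 41·(13 − 16.4)/26 = 59.5°C, outside 44.7–56.6°C ✗; length 26, outside 19–24 ✗; longest run = 3 ✓; 3' end GAA has 1 G/C, need ≥2 ✗ — fails.
Primer 3 (24 nt, A=10 T=7 G=3 C=4): Tm = 64.9 + 41·(7 − 16.4)/24 = 48.8°C ✓; length 24 ✓; longest run = 3 ✓; 3' end TCA has 1 G/C, need ≥2 ✗ — fails.
Primer 4 (21 nt, A=4 T=10 G=2 C=5): Tm = 64.9 + 41·(7 − 16.4)/21 = 46.5°C ✓; length 21 ✓; longest run = 3 ✓; 3' end TTT has 0 G/C, need ≥2 ✗ — fails.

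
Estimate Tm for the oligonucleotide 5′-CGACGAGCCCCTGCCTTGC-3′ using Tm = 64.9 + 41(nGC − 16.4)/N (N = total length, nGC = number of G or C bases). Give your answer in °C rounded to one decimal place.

Base counts: A=2, T=3, G=5, C=9; G+C = 14, N = 19.
Tm = 64.9 + 41·(14 − 16.4)/19 = 64.9 + -98.40/19 = 59.7°C.

59.7°C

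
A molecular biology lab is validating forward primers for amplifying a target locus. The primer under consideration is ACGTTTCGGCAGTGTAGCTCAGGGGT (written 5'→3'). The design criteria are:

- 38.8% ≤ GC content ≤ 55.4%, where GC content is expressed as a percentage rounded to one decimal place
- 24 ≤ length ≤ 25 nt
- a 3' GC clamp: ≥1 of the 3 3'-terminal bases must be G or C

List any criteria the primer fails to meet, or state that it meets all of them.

Base counts: A=4, T=7, G=10, C=5 (length 26).
GC content: GC 15/26 = 57.7%, outside 38.8–55.4% ✗
length: length 26, outside 24–25 ✗
GC clamp: 3' end GGT has 2 G/C ✓

Fails: GC content, length.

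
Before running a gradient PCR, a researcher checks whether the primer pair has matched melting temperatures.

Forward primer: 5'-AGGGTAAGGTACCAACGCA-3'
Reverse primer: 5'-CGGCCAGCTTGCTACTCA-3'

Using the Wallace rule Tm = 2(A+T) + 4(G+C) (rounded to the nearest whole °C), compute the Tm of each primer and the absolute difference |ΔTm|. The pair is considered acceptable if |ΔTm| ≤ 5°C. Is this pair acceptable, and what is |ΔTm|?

Forward: A=7 T=2 G=6 C=4 → Tm = 2·9 + 4·10 = 58°C.
Reverse: A=3 T=4 G=4 C=7 → Tm = 2·7 + 4·11 = 58°C.
|ΔTm| = |58 − 58| = 0°C, ≤ 5°C.

|ΔTm| = 0°C; the pair is acceptable.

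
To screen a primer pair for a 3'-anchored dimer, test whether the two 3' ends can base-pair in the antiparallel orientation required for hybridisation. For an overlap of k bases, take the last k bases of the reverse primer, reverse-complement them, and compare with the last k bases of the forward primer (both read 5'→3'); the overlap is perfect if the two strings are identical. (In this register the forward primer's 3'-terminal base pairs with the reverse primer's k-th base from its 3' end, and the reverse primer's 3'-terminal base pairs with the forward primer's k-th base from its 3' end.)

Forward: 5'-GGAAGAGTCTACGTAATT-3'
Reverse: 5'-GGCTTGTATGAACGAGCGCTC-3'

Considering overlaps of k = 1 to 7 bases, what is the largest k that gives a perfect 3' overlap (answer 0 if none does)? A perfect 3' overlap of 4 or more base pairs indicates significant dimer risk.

Longest perfect overlap: 0 complementary base pairs; below the dimer-risk threshold (threshold 4).

Last 7 bases (5'→3') — forward …CGTAATT, reverse …AGCGCTC.
Reverse complement of the reverse primer's last 7 bases: GAGCGCT; its first k bases are the reverse complement of the reverse primer's last k bases, so a perfect k-base overlap needs the forward primer's last k bases to equal them.
Comparing (forward last k vs required): k=1: T vs G ✗; k=2: TT vs GA ✗; k=3: ATT vs GAG ✗; k=4: AATT vs GAGC ✗; k=5: TAATT vs GAGCG ✗; k=6: GTAATT vs GAGCGC ✗; k=7: CGTAATT vs GAGCGCT ✗.
No overlap length from 1 to 7 is perfect, so the longest perfect 3' overlap is 0.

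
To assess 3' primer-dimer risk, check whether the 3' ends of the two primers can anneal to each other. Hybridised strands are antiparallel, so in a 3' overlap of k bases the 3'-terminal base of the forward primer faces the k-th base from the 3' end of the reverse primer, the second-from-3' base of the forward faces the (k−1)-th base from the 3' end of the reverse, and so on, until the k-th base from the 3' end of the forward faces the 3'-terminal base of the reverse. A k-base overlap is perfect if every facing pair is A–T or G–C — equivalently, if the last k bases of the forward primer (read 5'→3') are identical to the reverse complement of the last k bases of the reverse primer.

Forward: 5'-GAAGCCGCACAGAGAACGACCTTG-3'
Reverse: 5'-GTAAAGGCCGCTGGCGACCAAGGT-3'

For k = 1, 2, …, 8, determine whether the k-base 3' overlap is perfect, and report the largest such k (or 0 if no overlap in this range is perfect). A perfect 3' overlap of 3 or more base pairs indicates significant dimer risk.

Longest perfect overlap: 6 complementary base pairs; significant dimer risk (threshold 3).

Last 8 bases (5'→3') — forward …CGACCTTG, reverse …ACCAAGGT.
Reverse complement of the reverse primer's last 8 bases: ACCTTGGT; its first k bases are the reverse complement of the reverse primer's last k bases, so a perfect k-base overlap needs the forward primer's last k bases to equal them.
Comparing (forward last k vs required): k=1: G vs A ✗; k=2: TG vs AC ✗; k=3: TTG vs ACC ✗; k=4: CTTG vs ACCT ✗; k=5: CCTTG vs ACCTT ✗; k=6: ACCTTG vs ACCTTG ✓; k=7: GACCTTG vs ACCTTGG ✗; k=8: CGACCTTG vs ACCTTGGT ✗.
Only k = 6 is perfect, so the longest perfect 3' overlap is 6.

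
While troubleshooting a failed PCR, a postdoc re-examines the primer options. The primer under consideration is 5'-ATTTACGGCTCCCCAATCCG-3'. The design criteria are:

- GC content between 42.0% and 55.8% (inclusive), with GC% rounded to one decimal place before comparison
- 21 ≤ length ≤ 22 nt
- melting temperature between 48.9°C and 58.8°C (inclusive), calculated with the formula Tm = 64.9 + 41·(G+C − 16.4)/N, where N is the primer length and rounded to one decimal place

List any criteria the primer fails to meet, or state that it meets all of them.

Base counts: A=4, T=5, G=3, C=8 (length 20).
GC content: GC 11/20 = 55.0% ✓
length: length 20, outside 21–22 ✗
Tm: Tm = 64.9 + 41·(11 − 16.4)/20 = 53.8°C ✓

Fails: length.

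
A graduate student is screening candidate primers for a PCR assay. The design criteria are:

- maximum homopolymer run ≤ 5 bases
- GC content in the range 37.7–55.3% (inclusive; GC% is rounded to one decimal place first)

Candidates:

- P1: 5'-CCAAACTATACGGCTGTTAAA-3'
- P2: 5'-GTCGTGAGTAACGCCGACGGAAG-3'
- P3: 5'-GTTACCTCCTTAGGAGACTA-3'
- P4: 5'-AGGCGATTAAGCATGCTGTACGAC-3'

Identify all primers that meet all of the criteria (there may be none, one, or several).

P1 (21 nt, A=8 T=5 G=3 C=5): longest run = 3 ✓; GC 8/21 = 38.1% ✓ — passes.
P2 (23 nt, A=6 T=3 G=9 C=5): longest run = 2 ✓; GC 14/23 = 60.9%, outside 37.7–55.3% ✗ — fails.
P3 (20 nt, A=5 T=6 G=4 C=5): longest run = 2 ✓; GC 9/20 = 45.0% ✓ — passes.
P4 (24 nt, A=7 T=5 G=7 C=5): longest run = 2 ✓; GC 12/24 = 50.0% ✓ — passes.

P1, P3 and P4.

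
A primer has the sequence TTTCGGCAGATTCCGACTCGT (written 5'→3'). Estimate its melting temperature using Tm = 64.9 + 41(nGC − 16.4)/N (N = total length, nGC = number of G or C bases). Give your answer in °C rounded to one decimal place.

Base counts: A=3, T=7, G=5, C=6; G+C = 11, N = 21.
Tm = 64.9 + 41·(11 − 16.4)/21 = 64.9 + -221.40/21 = 54.4°C.

54.4°C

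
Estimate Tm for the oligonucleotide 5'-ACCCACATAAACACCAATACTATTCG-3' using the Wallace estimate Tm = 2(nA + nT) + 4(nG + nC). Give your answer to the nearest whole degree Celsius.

72°C

Base counts: A=11, T=5, G=1, C=9 (length 26).
Tm = 2·(11+5) + 4·(1+9) = 2·16 + 4·10 = 32 + 40 = 72°C.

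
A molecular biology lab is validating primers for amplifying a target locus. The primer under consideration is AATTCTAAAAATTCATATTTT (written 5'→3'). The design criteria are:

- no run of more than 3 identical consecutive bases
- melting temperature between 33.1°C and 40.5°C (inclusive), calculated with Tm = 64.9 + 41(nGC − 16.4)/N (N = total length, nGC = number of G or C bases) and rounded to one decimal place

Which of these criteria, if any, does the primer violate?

Fails: homopolymer run.

Base counts: A=9, T=10, G=0, C=2 (length 21).
homopolymer run: longest run = 5, exceeds 3 ✗
Tm: Tm = 64.9 + 41·(2 − 16.4)/21 = 36.8°C ✓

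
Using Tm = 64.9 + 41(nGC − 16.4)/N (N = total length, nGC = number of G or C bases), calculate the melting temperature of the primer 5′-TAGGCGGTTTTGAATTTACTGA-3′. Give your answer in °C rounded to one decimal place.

Base counts: A=5, T=9, G=6, C=2; G+C = 8, N = 22.
Tm = 64.9 + 41·(8 − 16.4)/22 = 64.9 + -344.40/22 = 49.2°C.

49.2°C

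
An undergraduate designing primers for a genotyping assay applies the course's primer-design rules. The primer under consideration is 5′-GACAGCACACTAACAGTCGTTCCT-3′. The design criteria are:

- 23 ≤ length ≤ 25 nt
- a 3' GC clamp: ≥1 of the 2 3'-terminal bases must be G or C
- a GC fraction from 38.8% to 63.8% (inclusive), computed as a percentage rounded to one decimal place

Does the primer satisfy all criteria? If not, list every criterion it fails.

Base counts: A=7, T=5, G=4, C=8 (length 24).
length: length 24 ✓
GC clamp: 3' end CT has 1 G/C ✓
GC content: GC 12/24 = 50.0% ✓

Meets all criteria.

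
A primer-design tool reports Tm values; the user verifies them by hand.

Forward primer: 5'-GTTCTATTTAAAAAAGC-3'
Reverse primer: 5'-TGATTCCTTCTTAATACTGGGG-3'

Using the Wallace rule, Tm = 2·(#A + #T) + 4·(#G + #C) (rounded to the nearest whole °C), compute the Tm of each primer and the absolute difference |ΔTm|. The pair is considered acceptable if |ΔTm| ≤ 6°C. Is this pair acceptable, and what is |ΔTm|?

|ΔTm| = 20°C; the pair is not acceptable.

Forward: A=7 T=6 G=2 C=2 → Tm = 2·13 + 4·4 = 42°C.
Reverse: A=4 T=9 G=5 C=4 → Tm = 2·13 + 4·9 = 62°C.
|ΔTm| = |42 − 62| = 20°C, > 6°C.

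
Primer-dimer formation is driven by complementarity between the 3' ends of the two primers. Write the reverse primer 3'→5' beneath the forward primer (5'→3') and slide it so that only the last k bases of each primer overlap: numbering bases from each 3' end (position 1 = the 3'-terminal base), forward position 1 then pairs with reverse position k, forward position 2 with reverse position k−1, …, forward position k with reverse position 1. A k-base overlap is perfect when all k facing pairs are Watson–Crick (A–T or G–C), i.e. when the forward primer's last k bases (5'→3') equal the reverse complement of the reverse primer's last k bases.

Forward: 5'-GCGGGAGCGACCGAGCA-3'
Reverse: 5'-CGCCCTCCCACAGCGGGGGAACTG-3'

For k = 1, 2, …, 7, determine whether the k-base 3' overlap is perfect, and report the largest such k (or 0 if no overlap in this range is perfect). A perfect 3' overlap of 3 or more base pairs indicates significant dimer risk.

Last 7 bases (5'→3') — forward …CCGAGCA, reverse …GGAACTG.
Reverse complement of the reverse primer's last 7 bases: CAGTTCC; its first k bases are the reverse complement of the reverse primer's last k bases, so a perfect k-base overlap needs the forward primer's last k bases to equal them.
Comparing (forward last k vs required): k=1: A vs C ✗; k=2: CA vs CA ✓; k=3: GCA vs CAG ✗; k=4: AGCA vs CAGT ✗; k=5: GAGCA vs CAGTT ✗; k=6: CGAGCA vs CAGTTC ✗; k=7: CCGAGCA vs CAGTTCC ✗.
Only k = 2 is perfect, so the longest perfect 3' overlap is 2.

Longest perfect overlap: 2 complementary base pairs; below the dimer-risk threshold (threshold 3).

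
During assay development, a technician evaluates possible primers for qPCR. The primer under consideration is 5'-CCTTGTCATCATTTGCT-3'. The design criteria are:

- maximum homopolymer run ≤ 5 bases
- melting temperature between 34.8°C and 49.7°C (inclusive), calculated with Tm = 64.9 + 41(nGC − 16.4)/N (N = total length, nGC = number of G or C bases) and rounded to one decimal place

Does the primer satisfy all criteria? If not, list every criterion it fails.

Meets all criteria.

Base counts: A=2, T=8, G=2, C=5 (length 17).
homopolymer run: longest run = 3 ✓
Tm: Tm = 64.9 + 41·(7 − 16.4)/17 = 42.2°C ✓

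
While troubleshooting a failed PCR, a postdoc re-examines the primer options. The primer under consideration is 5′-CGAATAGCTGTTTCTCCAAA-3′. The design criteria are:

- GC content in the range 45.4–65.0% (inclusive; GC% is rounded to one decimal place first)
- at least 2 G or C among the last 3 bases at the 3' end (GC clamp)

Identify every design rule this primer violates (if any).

Base counts: A=6, T=6, G=3, C=5 (length 20).
GC content: GC 8/20 = 40.0%, outside 45.4–65.0% ✗
GC clamp: 3' end AAA has 0 G/C, need ≥2 ✗

Fails: GC content, GC clamp.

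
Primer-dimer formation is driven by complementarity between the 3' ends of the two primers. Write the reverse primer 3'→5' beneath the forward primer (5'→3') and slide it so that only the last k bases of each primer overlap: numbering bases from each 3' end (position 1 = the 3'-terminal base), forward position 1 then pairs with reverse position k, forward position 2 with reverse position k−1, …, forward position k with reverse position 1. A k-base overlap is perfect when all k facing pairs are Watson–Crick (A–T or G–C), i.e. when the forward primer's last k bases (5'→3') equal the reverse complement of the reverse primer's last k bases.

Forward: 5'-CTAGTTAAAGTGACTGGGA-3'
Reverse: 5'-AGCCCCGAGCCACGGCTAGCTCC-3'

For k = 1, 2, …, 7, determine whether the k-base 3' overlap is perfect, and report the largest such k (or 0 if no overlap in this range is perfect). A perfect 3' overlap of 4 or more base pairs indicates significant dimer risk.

Last 7 bases (5'→3') — forward …ACTGGGA, reverse …TAGCTCC.
Reverse complement of the reverse primer's last 7 bases: GGAGCTA; its first k bases are the reverse complement of the reverse primer's last k bases, so a perfect k-base overlap needs the forward primer's last k bases to equal them.
Comparing (forward last k vs required): k=1: A vs G ✗; k=2: GA vs GG ✗; k=3: GGA vs GGA ✓; k=4: GGGA vs GGAG ✗; k=5: TGGGA vs GGAGC ✗; k=6: CTGGGA vs GGAGCT ✗; k=7: ACTGGGA vs GGAGCTA ✗.
Only k = 3 is perfect, so the longest perfect 3' overlap is 3.

Longest perfect overlap: 3 complementary base pairs; below the dimer-risk threshold (threshold 4).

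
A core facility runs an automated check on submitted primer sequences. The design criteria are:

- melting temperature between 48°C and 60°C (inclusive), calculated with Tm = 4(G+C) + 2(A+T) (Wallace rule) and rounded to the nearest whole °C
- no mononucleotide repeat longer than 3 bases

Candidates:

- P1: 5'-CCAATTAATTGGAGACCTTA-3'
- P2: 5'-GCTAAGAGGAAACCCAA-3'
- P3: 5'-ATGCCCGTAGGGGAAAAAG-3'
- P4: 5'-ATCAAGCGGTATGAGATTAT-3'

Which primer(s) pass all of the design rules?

P1, P2 and P4.

P1 (20 nt, A=7 T=6 G=3 C=4): Tm = 2·13 + 4·7 = 54°C ✓; longest run = 2 ✓ — passes.
P2 (17 nt, A=8 T=1 G=4 C=4): Tm = 2·9 + 4·8 = 50°C ✓; longest run = 3 ✓ — passes.
P3 (19 nt, A=7 T=2 G=7 C=3): Tm = 2·9 + 4·10 = 58°C ✓; longest run = 5, exceeds 3 ✗ — fails.
P4 (20 nt, A=7 T=6 G=5 C=2): Tm = 2·13 + 4·7 = 54°C ✓; longest run = 2 ✓ — passes.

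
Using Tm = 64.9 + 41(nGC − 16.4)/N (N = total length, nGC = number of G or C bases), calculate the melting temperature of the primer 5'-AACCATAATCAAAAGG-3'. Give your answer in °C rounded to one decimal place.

35.7°C

Base counts: A=9, T=2, G=2, C=3; G+C = 5, N = 16.
Tm = 64.9 + 41·(5 − 16.4)/16 = 64.9 + -467.40/16 = 35.7°C.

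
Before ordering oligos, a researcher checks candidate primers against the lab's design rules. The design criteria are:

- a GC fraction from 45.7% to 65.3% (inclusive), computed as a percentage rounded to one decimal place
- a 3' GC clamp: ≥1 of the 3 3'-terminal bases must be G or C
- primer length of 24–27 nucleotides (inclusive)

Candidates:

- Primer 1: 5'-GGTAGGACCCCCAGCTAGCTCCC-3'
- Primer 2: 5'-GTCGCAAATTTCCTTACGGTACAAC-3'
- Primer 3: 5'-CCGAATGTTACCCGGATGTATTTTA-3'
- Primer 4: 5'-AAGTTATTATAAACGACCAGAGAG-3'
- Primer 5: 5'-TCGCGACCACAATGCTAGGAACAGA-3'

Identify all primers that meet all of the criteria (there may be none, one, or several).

Primer 5 only.

Primer 1 (23 nt, A=4 T=3 G=6 C=10): GC 16/23 = 69.6%, outside 45.7–65.3% ✗; 3' end CCC has 3 G/C ✓; length 23, outside 24–27 ✗ — fails.
Primer 2 (25 nt, A=7 T=7 G=4 C=7): GC 11/25 = 44.0%, outside 45.7–65.3% ✗; 3' end AAC has 1 G/C ✓; length 25 ✓ — fails.
Primer 3 (25 nt, A=6 T=9 G=5 C=5): GC 10/25 = 40.0%, outside 45.7–65.3% ✗; 3' end TTA has 0 G/C, need ≥1 ✗; length 25 ✓ — fails.
Primer 4 (24 nt, A=11 T=5 G=5 C=3): GC 8/24 = 33.3%, outside 45.7–65.3% ✗; 3' end GAG has 2 G/C ✓; length 24 ✓ — fails.
Primer 5 (25 nt, A=9 T=3 G=6 C=7): GC 13/25 = 52.0% ✓; 3' end AGA has 1 G/C ✓; length 25 ✓ — passes.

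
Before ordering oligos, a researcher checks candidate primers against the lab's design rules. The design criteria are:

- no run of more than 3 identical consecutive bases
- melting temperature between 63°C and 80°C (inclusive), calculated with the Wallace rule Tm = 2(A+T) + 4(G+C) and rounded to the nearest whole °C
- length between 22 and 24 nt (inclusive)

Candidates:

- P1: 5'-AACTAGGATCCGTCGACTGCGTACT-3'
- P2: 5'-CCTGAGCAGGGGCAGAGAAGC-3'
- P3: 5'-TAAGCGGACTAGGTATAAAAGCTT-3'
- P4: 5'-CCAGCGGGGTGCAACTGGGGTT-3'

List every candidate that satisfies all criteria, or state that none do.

None of the candidates satisfy all criteria.

P1 (25 nt, A=6 T=6 G=6 C=7): longest run = 2 ✓; Tm = 2·12 + 4·13 = 76°C ✓; length 25, outside 22–24 ✗ — fails.
P2 (21 nt, A=6 T=1 G=9 C=5): longest run = 4, exceeds 3 ✗; Tm = 2·7 + 4·14 = 70°C ✓; length 21, outside 22–24 ✗ — fails.
P3 (24 nt, A=9 T=6 G=6 C=3): longest run = 4, exceeds 3 ✗; Tm = 2·15 + 4·9 = 66°C ✓; length 24 ✓ — fails.
P4 (22 nt, A=3 T=4 G=10 C=5): longest run = 4, exceeds 3 ✗; Tm = 2·7 + 4·15 = 74°C ✓; length 22 ✓ — fails.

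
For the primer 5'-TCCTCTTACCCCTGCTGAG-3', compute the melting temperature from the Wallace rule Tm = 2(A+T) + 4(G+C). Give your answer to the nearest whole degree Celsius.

Base counts: A=2, T=6, G=3, C=8 (length 19).
Tm = 2·(2+6) + 4·(3+8) = 2·8 + 4·11 = 16 + 44 = 60°C.

60°C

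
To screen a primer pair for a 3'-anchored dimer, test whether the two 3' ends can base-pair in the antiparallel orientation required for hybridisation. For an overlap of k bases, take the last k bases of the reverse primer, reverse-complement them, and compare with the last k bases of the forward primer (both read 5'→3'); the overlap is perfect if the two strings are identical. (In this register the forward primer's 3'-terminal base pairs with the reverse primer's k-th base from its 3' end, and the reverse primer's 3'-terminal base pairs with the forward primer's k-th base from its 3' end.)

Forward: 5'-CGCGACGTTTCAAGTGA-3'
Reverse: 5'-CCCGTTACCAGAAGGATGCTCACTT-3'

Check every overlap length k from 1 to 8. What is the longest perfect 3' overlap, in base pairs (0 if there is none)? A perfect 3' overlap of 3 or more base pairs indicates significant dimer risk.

Longest perfect overlap: 6 complementary base pairs; significant dimer risk (threshold 3).

Last 8 bases (5'→3') — forward …TCAAGTGA, reverse …GCTCACTT.
Reverse complement of the reverse primer's last 8 bases: AAGTGAGC; its first k bases are the reverse complement of the reverse primer's last k bases, so a perfect k-base overlap needs the forward primer's last k bases to equal them.
Comparing (forward last k vs required): k=1: A vs A ✓; k=2: GA vs AA ✗; k=3: TGA vs AAG ✗; k=4: GTGA vs AAGT ✗; k=5: AGTGA vs AAGTG ✗; k=6: AAGTGA vs AAGTGA ✓; k=7: CAAGTGA vs AAGTGAG ✗; k=8: TCAAGTGA vs AAGTGAGC ✗.
Perfect overlaps at k = 1, 6; the largest is 6.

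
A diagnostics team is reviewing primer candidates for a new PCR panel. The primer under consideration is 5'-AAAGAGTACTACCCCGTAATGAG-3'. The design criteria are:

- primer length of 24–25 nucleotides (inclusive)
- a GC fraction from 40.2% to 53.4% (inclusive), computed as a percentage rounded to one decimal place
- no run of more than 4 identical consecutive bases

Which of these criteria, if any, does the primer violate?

Fails: length.

Base counts: A=9, T=4, G=5, C=5 (length 23).
length: length 23, outside 24–25 ✗
GC content: GC 10/23 = 43.5% ✓
homopolymer run: longest run = 4 ✓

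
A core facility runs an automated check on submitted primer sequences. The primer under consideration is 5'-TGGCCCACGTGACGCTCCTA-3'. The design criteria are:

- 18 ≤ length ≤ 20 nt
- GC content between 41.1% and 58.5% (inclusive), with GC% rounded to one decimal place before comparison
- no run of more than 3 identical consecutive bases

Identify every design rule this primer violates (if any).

Fails: GC content.

Base counts: A=3, T=4, G=5, C=8 (length 20).
length: length 20 ✓
GC content: GC 13/20 = 65.0%, outside 41.1–58.5% ✗
homopolymer run: longest run = 3 ✓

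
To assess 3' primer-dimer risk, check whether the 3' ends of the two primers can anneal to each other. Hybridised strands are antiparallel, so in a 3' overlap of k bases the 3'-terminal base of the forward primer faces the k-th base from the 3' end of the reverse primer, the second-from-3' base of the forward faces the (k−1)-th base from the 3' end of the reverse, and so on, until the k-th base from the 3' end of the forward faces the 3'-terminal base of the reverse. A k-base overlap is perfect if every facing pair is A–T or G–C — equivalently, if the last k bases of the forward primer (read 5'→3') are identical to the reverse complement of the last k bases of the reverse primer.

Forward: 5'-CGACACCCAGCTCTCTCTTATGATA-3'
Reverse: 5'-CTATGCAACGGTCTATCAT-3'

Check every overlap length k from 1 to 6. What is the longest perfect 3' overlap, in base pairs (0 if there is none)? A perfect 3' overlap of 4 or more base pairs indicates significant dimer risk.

Last 6 bases (5'→3') — forward …ATGATA, reverse …TATCAT.
Reverse complement of the reverse primer's last 6 bases: ATGATA; its first k bases are the reverse complement of the reverse primer's last k bases, so a perfect k-base overlap needs the forward primer's last k bases to equal them.
Comparing (forward last k vs required): k=1: A vs A ✓; k=2: TA vs AT ✗; k=3: ATA vs ATG ✗; k=4: GATA vs ATGA ✗; k=5: TGATA vs ATGAT ✗; k=6: ATGATA vs ATGATA ✓.
Perfect overlaps at k = 1, 6; the largest is 6.

Longest perfect overlap: 6 complementary base pairs; significant dimer risk (threshold 4).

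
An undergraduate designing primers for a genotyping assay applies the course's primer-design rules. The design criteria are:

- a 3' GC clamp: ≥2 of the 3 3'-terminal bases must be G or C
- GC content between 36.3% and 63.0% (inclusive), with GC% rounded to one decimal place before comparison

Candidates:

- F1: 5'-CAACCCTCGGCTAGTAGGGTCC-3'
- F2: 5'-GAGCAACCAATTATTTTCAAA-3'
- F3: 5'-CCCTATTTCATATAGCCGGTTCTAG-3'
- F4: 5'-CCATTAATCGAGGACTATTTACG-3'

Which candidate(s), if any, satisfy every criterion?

F4 only.

F1 (22 nt, A=4 T=4 G=6 C=8): 3' end TCC has 2 G/C ✓; GC 14/22 = 63.6%, outside 36.3–63.0% ✗ — fails.
F2 (21 nt, A=9 T=6 G=2 C=4): 3' end AAA has 0 G/C, need ≥2 ✗; GC 6/21 = 28.6%, outside 36.3–63.0% ✗ — fails.
F3 (25 nt, A=5 T=9 G=4 C=7): 3' end TAG has 1 G/C, need ≥2 ✗; GC 11/25 = 44.0% ✓ — fails.
F4 (23 nt, A=7 T=7 G=4 C=5): 3' end ACG has 2 G/C ✓; GC 9/23 = 39.1% ✓ — passes.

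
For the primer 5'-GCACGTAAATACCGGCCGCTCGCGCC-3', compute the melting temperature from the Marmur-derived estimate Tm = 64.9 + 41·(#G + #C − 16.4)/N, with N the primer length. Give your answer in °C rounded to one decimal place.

67.4°C

Base counts: A=5, T=3, G=7, C=11; G+C = 18, N = 26.
Tm = 64.9 + 41·(18 − 16.4)/26 = 64.9 + 65.60/26 = 67.4°C.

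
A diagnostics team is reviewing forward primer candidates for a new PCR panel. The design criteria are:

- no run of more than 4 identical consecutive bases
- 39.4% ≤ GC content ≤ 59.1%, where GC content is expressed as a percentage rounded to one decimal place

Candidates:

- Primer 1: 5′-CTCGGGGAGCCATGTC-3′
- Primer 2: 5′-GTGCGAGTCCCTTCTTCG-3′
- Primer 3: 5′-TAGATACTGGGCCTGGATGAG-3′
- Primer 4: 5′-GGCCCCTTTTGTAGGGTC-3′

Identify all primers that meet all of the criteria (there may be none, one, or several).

Primer 1 (16 nt, A=2 T=3 G=6 C=5): longest run = 4 ✓; GC 11/16 = 68.8%, outside 39.4–59.1% ✗ — fails.
Primer 2 (18 nt, A=1 T=6 G=5 C=6): longest run = 3 ✓; GC 11/18 = 61.1%, outside 39.4–59.1% ✗ — fails.
Primer 3 (21 nt, A=5 T=5 G=8 C=3): longest run = 3 ✓; GC 11/21 = 52.4% ✓ — passes.
Primer 4 (18 nt, A=1 T=6 G=6 C=5): longest run = 4 ✓; GC 11/18 = 61.1%, outside 39.4–59.1% ✗ — fails.

Primer 3 only.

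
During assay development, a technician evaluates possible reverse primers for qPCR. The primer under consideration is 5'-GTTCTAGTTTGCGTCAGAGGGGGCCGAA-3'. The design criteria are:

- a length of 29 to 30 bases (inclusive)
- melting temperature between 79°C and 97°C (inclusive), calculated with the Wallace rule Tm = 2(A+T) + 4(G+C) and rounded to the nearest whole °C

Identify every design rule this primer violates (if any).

Base counts: A=5, T=7, G=11, C=5 (length 28).
length: length 28, outside 29–30 ✗
Tm: Tm = 2·12 + 4·16 = 88°C ✓

Fails: length.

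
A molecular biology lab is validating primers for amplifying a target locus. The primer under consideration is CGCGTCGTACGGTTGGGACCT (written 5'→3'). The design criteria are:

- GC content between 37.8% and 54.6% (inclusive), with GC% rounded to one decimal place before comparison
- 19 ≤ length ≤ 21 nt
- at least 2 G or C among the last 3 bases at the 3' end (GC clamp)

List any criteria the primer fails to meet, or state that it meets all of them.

Base counts: A=2, T=5, G=8, C=6 (length 21).
GC content: GC 14/21 = 66.7%, outside 37.8–54.6% ✗
length: length 21 ✓
GC clamp: 3' end CCT has 2 G/C ✓

Fails: GC content.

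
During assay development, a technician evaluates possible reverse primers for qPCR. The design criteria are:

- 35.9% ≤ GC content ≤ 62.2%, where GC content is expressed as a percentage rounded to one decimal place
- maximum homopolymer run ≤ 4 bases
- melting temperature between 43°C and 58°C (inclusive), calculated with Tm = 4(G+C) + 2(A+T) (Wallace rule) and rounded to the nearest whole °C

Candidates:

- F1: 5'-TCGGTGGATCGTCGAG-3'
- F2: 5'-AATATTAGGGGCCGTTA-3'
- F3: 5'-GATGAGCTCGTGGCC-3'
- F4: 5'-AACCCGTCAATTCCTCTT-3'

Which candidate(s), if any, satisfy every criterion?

F2 and F4.

F1 (16 nt, A=2 T=4 G=7 C=3): GC 10/16 = 62.5%, outside 35.9–62.2% ✗; longest run = 2 ✓; Tm = 2·6 + 4·10 = 52°C ✓ — fails.
F2 (17 nt, A=5 T=5 G=5 C=2): GC 7/17 = 41.2% ✓; longest run = 4 ✓; Tm = 2·10 + 4·7 = 48°C ✓ — passes.
F3 (15 nt, A=2 T=3 G=6 C=4): GC 10/15 = 66.7%, outside 35.9–62.2% ✗; longest run = 2 ✓; Tm = 2·5 + 4·10 = 50°C ✓ — fails.
F4 (18 nt, A=4 T=6 G=1 C=7): GC 8/18 = 44.4% ✓; longest run = 3 ✓; Tm = 2·10 + 4·8 = 52°C ✓ — passes.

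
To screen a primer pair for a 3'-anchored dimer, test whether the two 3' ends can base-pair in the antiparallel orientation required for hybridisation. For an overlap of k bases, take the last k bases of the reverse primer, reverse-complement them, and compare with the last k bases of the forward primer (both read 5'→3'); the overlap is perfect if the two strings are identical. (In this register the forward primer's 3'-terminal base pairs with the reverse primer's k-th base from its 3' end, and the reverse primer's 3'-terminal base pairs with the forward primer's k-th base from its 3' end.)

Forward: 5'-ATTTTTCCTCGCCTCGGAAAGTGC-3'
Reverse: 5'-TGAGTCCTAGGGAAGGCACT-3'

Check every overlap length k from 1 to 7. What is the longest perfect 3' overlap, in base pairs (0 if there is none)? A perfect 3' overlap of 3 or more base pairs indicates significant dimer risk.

Last 7 bases (5'→3') — forward …AAAGTGC, reverse …AGGCACT.
Reverse complement of the reverse primer's last 7 bases: AGTGCCT; its first k bases are the reverse complement of the reverse primer's last k bases, so a perfect k-base overlap needs the forward primer's last k bases to equal them.
Comparing (forward last k vs required): k=1: C vs A ✗; k=2: GC vs AG ✗; k=3: TGC vs AGT ✗; k=4: GTGC vs AGTG ✗; k=5: AGTGC vs AGTGC ✓; k=6: AAGTGC vs AGTGCC ✗; k=7: AAAGTGC vs AGTGCCT ✗.
Only k = 5 is perfect, so the longest perfect 3' overlap is 5.

Longest perfect overlap: 5 complementary base pairs; significant dimer risk (threshold 3).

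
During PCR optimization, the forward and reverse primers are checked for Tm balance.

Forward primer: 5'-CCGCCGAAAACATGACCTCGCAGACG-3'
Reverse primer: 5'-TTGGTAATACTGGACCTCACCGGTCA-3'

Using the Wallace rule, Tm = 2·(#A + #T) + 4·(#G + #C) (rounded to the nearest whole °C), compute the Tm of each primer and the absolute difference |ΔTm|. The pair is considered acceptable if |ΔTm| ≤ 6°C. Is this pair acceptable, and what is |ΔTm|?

|ΔTm| = 6°C; the pair is acceptable.

Forward: A=8 T=2 G=6 C=10 → Tm = 2·10 + 4·16 = 84°C.
Reverse: A=6 T=7 G=6 C=7 → Tm = 2·13 + 4·13 = 78°C.
|ΔTm| = |84 − 78| = 6°C, ≤ 6°C.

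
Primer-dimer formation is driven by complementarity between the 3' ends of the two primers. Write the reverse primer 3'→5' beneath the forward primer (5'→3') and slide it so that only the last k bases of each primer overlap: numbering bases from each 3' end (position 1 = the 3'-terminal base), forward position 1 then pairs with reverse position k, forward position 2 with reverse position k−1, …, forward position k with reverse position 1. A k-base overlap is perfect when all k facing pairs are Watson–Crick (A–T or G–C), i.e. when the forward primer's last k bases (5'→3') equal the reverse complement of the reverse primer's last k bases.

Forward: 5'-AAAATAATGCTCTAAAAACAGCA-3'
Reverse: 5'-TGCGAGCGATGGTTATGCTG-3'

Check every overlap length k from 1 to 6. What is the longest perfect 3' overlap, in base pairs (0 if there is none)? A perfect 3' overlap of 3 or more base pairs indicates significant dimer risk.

Longest perfect overlap: 5 complementary base pairs; significant dimer risk (threshold 3).

Last 6 bases (5'→3') — forward …ACAGCA, reverse …ATGCTG.
Reverse complement of the reverse primer's last 6 bases: CAGCAT; its first k bases are the reverse complement of the reverse primer's last k bases, so a perfect k-base overlap needs the forward primer's last k bases to equal them.
Comparing (forward last k vs required): k=1: A vs C ✗; k=2: CA vs CA ✓; k=3: GCA vs CAG ✗; k=4: AGCA vs CAGC ✗; k=5: CAGCA vs CAGCA ✓; k=6: ACAGCA vs CAGCAT ✗.
Perfect overlaps at k = 2, 5; the largest is 5.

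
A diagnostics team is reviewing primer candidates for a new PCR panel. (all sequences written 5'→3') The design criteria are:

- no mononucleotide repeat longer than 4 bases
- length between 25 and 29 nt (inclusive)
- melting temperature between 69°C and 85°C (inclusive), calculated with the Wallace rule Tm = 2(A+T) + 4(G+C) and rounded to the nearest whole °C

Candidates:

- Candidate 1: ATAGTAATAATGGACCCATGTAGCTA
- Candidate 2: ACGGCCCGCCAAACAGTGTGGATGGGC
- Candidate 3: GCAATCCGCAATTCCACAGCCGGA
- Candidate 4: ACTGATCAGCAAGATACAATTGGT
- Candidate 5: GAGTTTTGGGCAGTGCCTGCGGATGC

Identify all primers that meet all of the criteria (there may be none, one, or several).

Candidate 1 and Candidate 5.

Candidate 1 (26 nt, A=10 T=7 G=5 C=4): longest run = 3 ✓; length 26 ✓; Tm = 2·17 + 4·9 = 70°C ✓ — passes.
Candidate 2 (27 nt, A=6 T=3 G=10 C=8): longest run = 3 ✓; length 27 ✓; Tm = 2·9 + 4·18 = 90°C, outside 69–85°C ✗ — fails.
Candidate 3 (24 nt, A=7 T=3 G=5 C=9): longest run = 2 ✓; length 24, outside 25–29 ✗; Tm = 2·10 + 4·14 = 76°C ✓ — fails.
Candidate 4 (24 nt, A=9 T=6 G=5 C=4): longest run = 2 ✓; length 24, outside 25–29 ✗; Tm = 2·15 + 4·9 = 66°C, outside 69–85°C ✗ — fails.
Candidate 5 (26 nt, A=3 T=7 G=11 C=5): longest run = 4 ✓; length 26 ✓; Tm = 2·10 + 4·16 = 84°C ✓ — passes.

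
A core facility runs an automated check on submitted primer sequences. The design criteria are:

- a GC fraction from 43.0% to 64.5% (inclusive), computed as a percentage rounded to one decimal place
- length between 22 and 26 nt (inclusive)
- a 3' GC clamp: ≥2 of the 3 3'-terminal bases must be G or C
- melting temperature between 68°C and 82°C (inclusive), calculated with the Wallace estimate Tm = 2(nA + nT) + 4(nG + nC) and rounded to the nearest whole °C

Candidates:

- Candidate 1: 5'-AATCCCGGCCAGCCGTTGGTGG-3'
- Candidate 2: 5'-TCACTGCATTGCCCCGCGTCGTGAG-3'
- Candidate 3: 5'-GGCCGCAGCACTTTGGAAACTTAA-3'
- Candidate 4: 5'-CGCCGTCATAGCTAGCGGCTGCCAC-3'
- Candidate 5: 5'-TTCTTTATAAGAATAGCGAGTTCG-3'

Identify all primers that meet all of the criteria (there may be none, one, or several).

Candidate 2 only.

Candidate 1 (22 nt, A=3 T=4 G=8 C=7): GC 15/22 = 68.2%, outside 43.0–64.5% ✗; length 22 ✓; 3' end TGG has 2 G/C ✓; Tm = 2·7 + 4·15 = 74°C ✓ — fails.
Candidate 2 (25 nt, A=3 T=6 G=7 C=9): GC 16/25 = 64.0% ✓; length 25 ✓; 3' end GAG has 2 G/C ✓; Tm = 2·9 + 4·16 = 82°C ✓ — passes.
Candidate 3 (24 nt, A=7 T=5 G=6 C=6): GC 12/24 = 50.0% ✓; length 24 ✓; 3' end TAA has 0 G/C, need ≥2 ✗; Tm = 2·12 + 4·12 = 72°C ✓ — fails.
Candidate 4 (25 nt, A=4 T=4 G=7 C=10): GC 17/25 = 68.0%, outside 43.0–64.5% ✗; length 25 ✓; 3' end CAC has 2 G/C ✓; Tm = 2·8 + 4·17 = 84°C, outside 68–82°C ✗ — fails.
Candidate 5 (24 nt, A=7 T=9 G=5 C=3): GC 8/24 = 33.3%, outside 43.0–64.5% ✗; length 24 ✓; 3' end TCG has 2 G/C ✓; Tm = 2·16 + 4·8 = 64°C, outside 68–82°C ✗ — fails.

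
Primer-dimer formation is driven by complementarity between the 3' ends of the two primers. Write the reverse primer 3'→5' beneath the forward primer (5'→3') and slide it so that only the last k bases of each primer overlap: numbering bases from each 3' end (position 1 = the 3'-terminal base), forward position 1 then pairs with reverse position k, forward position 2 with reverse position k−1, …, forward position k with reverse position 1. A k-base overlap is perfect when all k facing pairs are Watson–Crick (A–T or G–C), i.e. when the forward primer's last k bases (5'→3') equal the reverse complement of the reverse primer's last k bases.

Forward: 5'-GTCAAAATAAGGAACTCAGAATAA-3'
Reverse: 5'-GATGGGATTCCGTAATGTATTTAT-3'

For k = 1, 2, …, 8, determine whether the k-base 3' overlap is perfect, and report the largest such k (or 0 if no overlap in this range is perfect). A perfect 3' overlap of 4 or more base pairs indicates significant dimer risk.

Last 8 bases (5'→3') — forward …CAGAATAA, reverse …GTATTTAT.
Reverse complement of the reverse primer's last 8 bases: ATAAATAC; its first k bases are the reverse complement of the reverse primer's last k bases, so a perfect k-base overlap needs the forward primer's last k bases to equal them.
Comparing (forward last k vs required): k=1: A vs A ✓; k=2: AA vs AT ✗; k=3: TAA vs ATA ✗; k=4: ATAA vs ATAA ✓; k=5: AATAA vs ATAAA ✗; k=6: GAATAA vs ATAAAT ✗; k=7: AGAATAA vs ATAAATA ✗; k=8: CAGAATAA vs ATAAATAC ✗.
Perfect overlaps at k = 1, 4; the largest is 4.

Longest perfect overlap: 4 complementary base pairs; significant dimer risk (threshold 4).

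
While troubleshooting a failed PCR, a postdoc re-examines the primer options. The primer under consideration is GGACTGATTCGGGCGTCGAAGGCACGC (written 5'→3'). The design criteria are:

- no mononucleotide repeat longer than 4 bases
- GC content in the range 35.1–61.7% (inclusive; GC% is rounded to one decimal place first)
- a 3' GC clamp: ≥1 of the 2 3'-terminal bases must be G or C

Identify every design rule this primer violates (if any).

Fails: GC content.

Base counts: A=5, T=4, G=11, C=7 (length 27).
homopolymer run: longest run = 3 ✓
GC content: GC 18/27 = 66.7%, outside 35.1–61.7% ✗
GC clamp: 3' end GC has 2 G/C ✓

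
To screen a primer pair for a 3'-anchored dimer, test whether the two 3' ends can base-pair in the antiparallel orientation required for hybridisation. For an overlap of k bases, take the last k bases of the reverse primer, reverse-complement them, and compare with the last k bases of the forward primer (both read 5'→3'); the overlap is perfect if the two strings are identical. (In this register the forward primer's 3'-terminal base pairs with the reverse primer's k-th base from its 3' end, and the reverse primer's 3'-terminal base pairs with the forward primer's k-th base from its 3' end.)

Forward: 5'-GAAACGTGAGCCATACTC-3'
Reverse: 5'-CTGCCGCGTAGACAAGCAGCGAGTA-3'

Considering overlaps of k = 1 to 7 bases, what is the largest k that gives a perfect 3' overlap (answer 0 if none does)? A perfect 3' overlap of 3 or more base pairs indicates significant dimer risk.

Last 7 bases (5'→3') — forward …CATACTC, reverse …GCGAGTA.
Reverse complement of the reverse primer's last 7 bases: TACTCGC; its first k bases are the reverse complement of the reverse primer's last k bases, so a perfect k-base overlap needs the forward primer's last k bases to equal them.
Comparing (forward last k vs required): k=1: C vs T ✗; k=2: TC vs TA ✗; k=3: CTC vs TAC ✗; k=4: ACTC vs TACT ✗; k=5: TACTC vs TACTC ✓; k=6: ATACTC vs TACTCG ✗; k=7: CATACTC vs TACTCGC ✗.
Only k = 5 is perfect, so the longest perfect 3' overlap is 5.

Longest perfect overlap: 5 complementary base pairs; significant dimer risk (threshold 3).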